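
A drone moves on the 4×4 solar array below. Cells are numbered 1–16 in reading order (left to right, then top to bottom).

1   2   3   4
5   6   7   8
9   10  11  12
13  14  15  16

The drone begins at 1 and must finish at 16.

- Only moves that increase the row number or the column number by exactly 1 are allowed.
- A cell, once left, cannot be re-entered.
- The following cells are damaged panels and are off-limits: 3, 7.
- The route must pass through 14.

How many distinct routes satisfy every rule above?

A right/down-only route from 1 to 16 makes exactly 3 down-moves and 3 right-moves in some order.
With no other constraints that would be C(6,3) = 20 routes.
Split at 14 and multiply the segment counts (each segment already excludes blocked cells): 1→14: 4; 14→16: 1; product = 4.
That gives 4 routes.

4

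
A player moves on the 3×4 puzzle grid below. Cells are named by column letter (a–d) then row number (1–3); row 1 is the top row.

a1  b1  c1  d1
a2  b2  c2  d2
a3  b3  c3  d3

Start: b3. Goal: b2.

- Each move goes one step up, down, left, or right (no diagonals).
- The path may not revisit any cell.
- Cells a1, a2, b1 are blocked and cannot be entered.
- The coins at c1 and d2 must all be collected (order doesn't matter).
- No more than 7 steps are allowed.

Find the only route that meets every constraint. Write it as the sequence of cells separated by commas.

b3, c3, d3, d2, d1, c1, c2, b2

The 7-move cap with required stops at c1, d2 leaves no slack for detours.
Route from b3: right 2 to d3, up 2 to d1, left 1 to c1, down 1 to c2, left 1 to b2 — 7 moves in all.
Check: all required cells visited; 7 ≤ 7 moves.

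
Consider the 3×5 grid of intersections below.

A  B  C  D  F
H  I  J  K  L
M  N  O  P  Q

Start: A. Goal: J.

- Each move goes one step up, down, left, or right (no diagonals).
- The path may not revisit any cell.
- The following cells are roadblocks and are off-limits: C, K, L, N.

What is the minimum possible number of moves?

The Manhattan distance from A to J is |1−2| + |1−3| = 3, so at least 3 moves are needed.
A route of 3 moves achieves this: A → H → I → J.
Since 3 matches the lower bound, it is optimal.

3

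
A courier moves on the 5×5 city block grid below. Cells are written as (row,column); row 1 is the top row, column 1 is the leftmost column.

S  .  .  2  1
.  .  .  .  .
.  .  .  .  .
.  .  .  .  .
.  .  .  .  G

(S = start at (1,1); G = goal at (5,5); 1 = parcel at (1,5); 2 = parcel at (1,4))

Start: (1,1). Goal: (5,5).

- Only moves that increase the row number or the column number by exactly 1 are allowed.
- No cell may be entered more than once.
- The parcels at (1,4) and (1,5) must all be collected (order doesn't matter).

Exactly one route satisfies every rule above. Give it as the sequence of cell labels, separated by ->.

Moves only go right or down, so the column and row indices never decrease.
Route from (1,1): 4× right (reaching (1,5)), 4× down (reaching (5,5)) — 8 moves in all.
Check: all required cells visited.

(1,1) -> (1,2) -> (1,3) -> (1,4) -> (1,5) -> (2,5) -> (3,5) -> (4,5) -> (5,5)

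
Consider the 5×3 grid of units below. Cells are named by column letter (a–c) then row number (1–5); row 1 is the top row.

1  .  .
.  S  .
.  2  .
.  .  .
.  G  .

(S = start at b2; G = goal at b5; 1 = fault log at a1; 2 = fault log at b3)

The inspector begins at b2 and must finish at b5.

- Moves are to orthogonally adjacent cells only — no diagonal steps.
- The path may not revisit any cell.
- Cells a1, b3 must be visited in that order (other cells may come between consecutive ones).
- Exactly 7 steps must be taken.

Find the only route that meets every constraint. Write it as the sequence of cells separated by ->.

b2 -> b1 -> a1 -> a2 -> a3 -> b3 -> b4 -> b5

The waypoints must appear in the order a1, b3, with no cell reused.
Route from b2: up 1 to b1, left 1 to a1, down 2 to a3, right 1 to b3, down 2 to b5 — 7 moves in all.
Check: order respected (1 at step 2, 2 at step 5); 7 moves as required.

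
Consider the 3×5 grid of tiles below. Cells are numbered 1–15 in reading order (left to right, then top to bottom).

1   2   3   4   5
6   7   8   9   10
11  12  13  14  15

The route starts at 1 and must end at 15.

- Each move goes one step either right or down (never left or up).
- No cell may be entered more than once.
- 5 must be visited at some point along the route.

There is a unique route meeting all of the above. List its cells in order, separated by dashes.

Moves only go right or down, so the column and row indices never decrease.
Route from 1: right 4 to 5, down 2 to 15 — 6 moves in all.
Check: all required cells visited.

1 - 2 - 3 - 4 - 5 - 10 - 15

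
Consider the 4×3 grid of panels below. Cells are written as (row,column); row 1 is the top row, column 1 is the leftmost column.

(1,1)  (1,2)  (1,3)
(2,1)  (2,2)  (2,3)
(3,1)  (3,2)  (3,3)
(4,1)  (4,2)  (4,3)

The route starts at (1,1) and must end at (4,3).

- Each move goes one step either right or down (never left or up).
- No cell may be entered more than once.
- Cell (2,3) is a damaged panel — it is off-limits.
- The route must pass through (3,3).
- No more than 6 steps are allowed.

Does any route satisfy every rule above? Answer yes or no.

yes

One route that works: (1,1) → (2,1) → (3,1) → (3,2) → (3,3) → (4,3).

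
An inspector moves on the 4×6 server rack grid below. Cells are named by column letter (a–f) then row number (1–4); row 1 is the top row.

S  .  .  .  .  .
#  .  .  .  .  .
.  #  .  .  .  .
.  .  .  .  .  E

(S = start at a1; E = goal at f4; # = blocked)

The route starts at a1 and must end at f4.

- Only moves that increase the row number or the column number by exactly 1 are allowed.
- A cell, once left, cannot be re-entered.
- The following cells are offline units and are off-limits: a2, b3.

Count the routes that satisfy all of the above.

30

A right/down-only route from a1 to f4 makes exactly 3 down-moves and 5 right-moves in some order.
With no other constraints that would be C(8,3) = 56 routes.
Subtract routes through each blocked cell (inclusion–exclusion for overlaps): − through a2: 21 − through b3: 15 + through a2&b3: 10 → 30.
That gives 30 routes.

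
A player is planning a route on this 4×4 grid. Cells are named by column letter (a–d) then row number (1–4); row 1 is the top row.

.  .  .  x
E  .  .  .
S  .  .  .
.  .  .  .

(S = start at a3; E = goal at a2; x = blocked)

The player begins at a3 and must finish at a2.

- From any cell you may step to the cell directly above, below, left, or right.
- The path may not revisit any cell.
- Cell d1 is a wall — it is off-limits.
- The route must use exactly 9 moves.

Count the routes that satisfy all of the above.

23

Need simple routes of exactly 9 moves from a3 to a2 (Manhattan distance 1, so 4 moves are spent on a detour and 4 undoing it).
Branch systematically from the start, pruning whenever the remaining move budget drops below the Manhattan distance to a2 or differs from it in parity. Grouping the completions by first move — via a4: 13; via b3: 10 (no valid completion starts via a2) — and summing: 13 + 10 = 23.
That gives 23 routes.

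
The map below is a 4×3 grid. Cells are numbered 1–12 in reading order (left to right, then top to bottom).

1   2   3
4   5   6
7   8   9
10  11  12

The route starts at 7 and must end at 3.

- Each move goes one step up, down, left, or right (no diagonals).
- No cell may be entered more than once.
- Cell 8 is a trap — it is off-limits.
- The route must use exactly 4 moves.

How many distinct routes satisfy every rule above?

Need simple routes of exactly 4 moves from 7 to 3 (Manhattan distance 4, so 0 moves are spent on a detour and 0 undoing it).
Enumerating: 7 4 1 2 3 | 7 4 5 2 3 | 7 4 5 6 3.
That gives 3 routes.

3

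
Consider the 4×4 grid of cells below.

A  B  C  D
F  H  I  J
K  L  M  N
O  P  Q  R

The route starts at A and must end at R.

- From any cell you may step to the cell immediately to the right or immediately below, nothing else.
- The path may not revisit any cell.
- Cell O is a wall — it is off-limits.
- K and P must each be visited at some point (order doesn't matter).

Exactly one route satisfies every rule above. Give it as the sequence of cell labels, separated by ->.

Moves only go right or down, so the column and row indices never decrease.
Route from A: down 2 to K, right 1 to L, down 1 to P, right 2 to R — 6 moves in all.
Check: all required cells visited.

A -> F -> K -> L -> P -> Q -> R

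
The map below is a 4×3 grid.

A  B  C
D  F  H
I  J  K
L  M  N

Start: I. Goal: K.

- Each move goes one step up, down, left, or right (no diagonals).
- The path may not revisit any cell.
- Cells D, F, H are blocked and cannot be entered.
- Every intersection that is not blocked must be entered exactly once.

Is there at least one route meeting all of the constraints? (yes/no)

no

Cell A has only one open neighbour but is neither the start nor the goal, so a Hamiltonian route would have to both enter and leave it through the same neighbour — impossible without revisiting.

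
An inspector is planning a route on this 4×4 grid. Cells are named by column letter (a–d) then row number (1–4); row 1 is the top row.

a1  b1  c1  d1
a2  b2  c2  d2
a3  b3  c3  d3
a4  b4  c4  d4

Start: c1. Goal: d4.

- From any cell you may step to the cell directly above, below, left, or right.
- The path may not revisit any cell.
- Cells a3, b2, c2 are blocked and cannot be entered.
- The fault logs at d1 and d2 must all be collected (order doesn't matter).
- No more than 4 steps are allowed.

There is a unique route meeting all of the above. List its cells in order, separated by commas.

Any route must reach d1 and d2 and still end at d4 within 4 moves, so the order of the required stops is forced.
Route from c1: right to d1, 3× down (reaching d4) — 4 moves in all.
Check: all required cells visited; 4 ≤ 4 moves.

c1, d1, d2, d3, d4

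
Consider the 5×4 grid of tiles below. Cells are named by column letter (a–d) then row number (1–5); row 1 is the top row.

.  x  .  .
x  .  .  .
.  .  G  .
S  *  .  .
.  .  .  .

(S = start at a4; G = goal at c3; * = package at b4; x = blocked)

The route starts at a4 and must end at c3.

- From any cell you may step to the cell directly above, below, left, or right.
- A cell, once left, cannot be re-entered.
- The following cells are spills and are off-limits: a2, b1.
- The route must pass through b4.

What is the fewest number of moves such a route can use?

3

Any route passes through b4 somewhere between a4 and c3. Summing Manhattan distances along the two legs (a4 → b4 → c3) gives a lower bound of 1 + 2 = 3 moves.
A route of 3 moves achieves this: a4 → b4 → b3 → c3.
Since 3 matches the lower bound, it is optimal.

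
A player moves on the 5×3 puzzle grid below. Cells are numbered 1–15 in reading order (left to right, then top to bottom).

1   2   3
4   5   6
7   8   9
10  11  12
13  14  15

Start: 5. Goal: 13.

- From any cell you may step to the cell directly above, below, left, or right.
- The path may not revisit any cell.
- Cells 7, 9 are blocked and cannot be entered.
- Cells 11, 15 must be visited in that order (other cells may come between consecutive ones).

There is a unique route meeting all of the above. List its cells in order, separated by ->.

The waypoints must appear in the order 11, 15, with no cell reused.
Route from 5: down 2 to 11, right 1 to 12, down 1 to 15, left 2 to 13 — 6 moves in all.
Check: order respected (11 at step 2, 15 at step 4).

5 -> 8 -> 11 -> 12 -> 15 -> 14 -> 13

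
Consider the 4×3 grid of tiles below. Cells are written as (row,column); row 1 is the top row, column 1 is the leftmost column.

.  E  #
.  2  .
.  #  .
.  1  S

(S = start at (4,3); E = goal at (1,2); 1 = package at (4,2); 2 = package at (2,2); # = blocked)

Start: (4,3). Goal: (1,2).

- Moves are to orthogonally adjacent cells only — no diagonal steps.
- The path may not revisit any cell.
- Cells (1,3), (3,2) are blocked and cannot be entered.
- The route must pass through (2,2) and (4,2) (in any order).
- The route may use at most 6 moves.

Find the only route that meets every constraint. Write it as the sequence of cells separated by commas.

Any route must reach (2,2) and (4,2) and still end at (1,2) within 6 moves, so the order of the required stops is forced.
Route from (4,3): left 2 to (4,1), up 2 to (2,1), right 1 to (2,2), up 1 to (1,2) — 6 moves in all.
Check: all required cells visited; 6 ≤ 6 moves.

(4,3), (4,2), (4,1), (3,1), (2,1), (2,2), (1,2)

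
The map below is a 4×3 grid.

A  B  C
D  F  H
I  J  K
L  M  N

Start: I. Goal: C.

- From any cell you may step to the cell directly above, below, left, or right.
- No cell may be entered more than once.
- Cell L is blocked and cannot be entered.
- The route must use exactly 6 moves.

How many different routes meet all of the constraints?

Need simple routes of exactly 6 moves from I to C (Manhattan distance 4, so 1 moves are spent on a detour and 1 undoing it).
Enumerating: I D A B F H C | I D F J K H C | I J F D A B C | I J M N K H C | I J K H F B C.
That gives 5 routes.

5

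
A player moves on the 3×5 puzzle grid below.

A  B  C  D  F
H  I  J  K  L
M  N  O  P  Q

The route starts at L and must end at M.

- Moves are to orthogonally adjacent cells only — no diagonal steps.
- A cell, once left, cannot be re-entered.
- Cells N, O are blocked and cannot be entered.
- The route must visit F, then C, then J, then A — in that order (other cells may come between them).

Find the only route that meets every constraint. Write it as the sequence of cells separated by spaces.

L F D C J I B A H M

The waypoints must appear in the order F, C, J, A, with no cell reused.
Route from L: up 1 to F, left 2 to C, down 1 to J, left 1 to I, up 1 to B, left 1 to A, down 2 to M — 9 moves in all.
Check: order respected (F at step 1, C at step 3, J at step 4, A at step 7).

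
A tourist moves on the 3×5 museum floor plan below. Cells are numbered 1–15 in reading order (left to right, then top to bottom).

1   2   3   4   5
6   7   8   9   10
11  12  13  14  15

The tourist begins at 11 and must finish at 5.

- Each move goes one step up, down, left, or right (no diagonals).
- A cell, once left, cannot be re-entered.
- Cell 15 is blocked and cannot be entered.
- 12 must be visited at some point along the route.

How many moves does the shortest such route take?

6

Any route passes through 12 somewhere between 11 and 5. Summing Manhattan distances along the two legs (11 → 12 → 5) gives a lower bound of 1 + 5 = 6 moves.
A route of 6 moves achieves this: 11 → 12 → 7 → 2 → 3 → 4 → 5.
Since 6 matches the lower bound, it is optimal.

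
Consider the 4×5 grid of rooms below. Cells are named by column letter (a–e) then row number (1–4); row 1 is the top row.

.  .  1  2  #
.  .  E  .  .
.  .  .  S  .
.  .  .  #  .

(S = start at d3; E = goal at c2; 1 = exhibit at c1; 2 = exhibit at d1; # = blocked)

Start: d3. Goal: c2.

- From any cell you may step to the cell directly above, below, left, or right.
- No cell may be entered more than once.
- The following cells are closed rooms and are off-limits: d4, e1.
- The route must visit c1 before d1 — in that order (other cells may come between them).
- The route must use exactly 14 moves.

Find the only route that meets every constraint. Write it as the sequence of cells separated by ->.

d3 -> c3 -> c4 -> b4 -> a4 -> a3 -> b3 -> b2 -> a2 -> a1 -> b1 -> c1 -> d1 -> d2 -> c2

The waypoints must appear in the order c1, d1, with no cell reused.
Route from d3: left to c3, down to c4, 2× left (reaching a4), up to a3, right to b3, up to b2, left to a2, up to a1, 3× right (reaching d1), down to d2, left to c2 — 14 moves in all.
Check: order respected (1 at step 11, 2 at step 12); 14 moves as required.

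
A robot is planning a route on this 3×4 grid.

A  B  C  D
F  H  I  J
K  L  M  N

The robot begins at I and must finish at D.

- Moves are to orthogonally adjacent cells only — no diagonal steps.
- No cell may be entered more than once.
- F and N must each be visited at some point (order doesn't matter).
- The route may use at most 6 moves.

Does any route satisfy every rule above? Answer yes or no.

no

Even ignoring the no-revisit rule, getting from I to D, taking the cheapest ordering I → F → N → D needs at least 2 + 4 + 2 = 8 moves (Manhattan distance per leg), which exceeds the 6-move limit.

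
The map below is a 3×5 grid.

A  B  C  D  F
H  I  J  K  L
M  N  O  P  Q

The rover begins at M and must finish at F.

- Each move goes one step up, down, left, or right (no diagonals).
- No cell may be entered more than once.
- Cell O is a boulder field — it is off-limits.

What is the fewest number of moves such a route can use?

6

The Manhattan distance from M to F is |3−1| + |1−5| = 6, so at least 6 moves are needed.
A route of 6 moves achieves this: M → H → A → B → C → D → F.
Since 6 matches the lower bound, it is optimal.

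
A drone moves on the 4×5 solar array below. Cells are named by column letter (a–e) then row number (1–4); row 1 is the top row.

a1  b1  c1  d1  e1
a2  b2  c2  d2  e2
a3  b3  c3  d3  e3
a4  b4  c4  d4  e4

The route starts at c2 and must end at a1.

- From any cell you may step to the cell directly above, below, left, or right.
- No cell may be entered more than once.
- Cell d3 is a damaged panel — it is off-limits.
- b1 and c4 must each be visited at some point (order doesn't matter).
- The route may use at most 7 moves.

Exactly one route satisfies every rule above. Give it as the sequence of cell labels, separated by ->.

The 7-move cap with required stops at b1, c4 leaves no slack for detours.
Route from c2: down 2 to c4, left 1 to b4, up 3 to b1, left 1 to a1 — 7 moves in all.
Check: all required cells visited; 7 ≤ 7 moves.

c2 -> c3 -> c4 -> b4 -> b3 -> b2 -> b1 -> a1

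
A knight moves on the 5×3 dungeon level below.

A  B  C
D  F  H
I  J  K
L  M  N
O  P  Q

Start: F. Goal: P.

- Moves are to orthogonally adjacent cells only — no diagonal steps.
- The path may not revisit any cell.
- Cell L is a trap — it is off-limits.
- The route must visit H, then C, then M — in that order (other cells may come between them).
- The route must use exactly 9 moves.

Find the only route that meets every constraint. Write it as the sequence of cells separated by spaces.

The waypoints must appear in the order H, C, M, with no cell reused.
Route from F: right to H, up to C, 2× left (reaching A), 2× down (reaching I), right to J, 2× down (reaching P) — 9 moves in all.
Check: order respected (H at step 1, C at step 2, M at step 8); 9 moves as required.

F H C B A D I J M P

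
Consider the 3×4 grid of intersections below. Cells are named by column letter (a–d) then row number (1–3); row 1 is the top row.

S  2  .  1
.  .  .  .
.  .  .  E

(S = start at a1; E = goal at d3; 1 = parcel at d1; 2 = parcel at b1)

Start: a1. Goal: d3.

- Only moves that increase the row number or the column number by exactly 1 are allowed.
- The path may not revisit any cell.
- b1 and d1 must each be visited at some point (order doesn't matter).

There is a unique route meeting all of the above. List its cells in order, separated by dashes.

Moves only go right or down, so the column and row indices never decrease.
Route from a1: right 3 to d1, down 2 to d3 — 5 moves in all.
Check: all required cells visited.

a1 - b1 - c1 - d1 - d2 - d3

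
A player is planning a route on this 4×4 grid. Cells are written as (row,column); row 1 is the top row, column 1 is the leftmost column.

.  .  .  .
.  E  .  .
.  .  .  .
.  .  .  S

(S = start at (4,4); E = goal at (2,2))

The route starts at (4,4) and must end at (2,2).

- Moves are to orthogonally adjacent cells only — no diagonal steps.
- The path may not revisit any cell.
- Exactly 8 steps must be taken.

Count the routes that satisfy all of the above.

Need simple routes of exactly 8 moves from (4,4) to (2,2) (Manhattan distance 4, so 2 moves are spent on a detour and 2 undoing it).
Branch systematically from the start, pruning whenever the remaining move budget drops below the Manhattan distance to (2,2) or differs from it in parity. Grouping the completions by first move — via (3,4): 12; via (4,3): 12 — and summing: 12 + 12 = 24.
That gives 24 routes.

24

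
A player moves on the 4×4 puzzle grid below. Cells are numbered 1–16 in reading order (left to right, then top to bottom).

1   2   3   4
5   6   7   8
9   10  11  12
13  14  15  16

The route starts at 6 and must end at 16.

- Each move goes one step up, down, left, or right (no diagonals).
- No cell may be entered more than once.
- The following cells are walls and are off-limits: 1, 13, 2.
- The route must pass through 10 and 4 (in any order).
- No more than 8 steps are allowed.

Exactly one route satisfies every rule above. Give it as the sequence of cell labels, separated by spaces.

The 8-move cap with required stops at 10, 4 leaves no slack for detours.
Route from 6: down to 10, right to 11, 2× up (reaching 3), right to 4, 3× down (reaching 16) — 8 moves in all.
Check: all required cells visited; 8 ≤ 8 moves.

6 10 11 7 3 4 8 12 16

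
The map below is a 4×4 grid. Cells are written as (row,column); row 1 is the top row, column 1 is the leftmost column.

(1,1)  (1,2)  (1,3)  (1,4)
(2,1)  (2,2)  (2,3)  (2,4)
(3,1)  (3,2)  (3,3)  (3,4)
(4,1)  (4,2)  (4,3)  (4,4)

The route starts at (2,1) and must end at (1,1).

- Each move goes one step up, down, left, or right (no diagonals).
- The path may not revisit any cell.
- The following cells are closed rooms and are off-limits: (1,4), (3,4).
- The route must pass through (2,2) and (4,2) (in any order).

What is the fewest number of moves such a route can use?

7

Any route passes through (2,2) and (4,2) in some order between (2,1) and (1,1). Summing Manhattan distances along each leg and taking the cheapest ordering ((2,1) → (4,2) → (2,2) → (1,1)) gives a lower bound of 3 + 2 + 2 = 7 moves.
A route of 7 moves achieves this: (2,1) → (3,1) → (4,1) → (4,2) → (3,2) → (2,2) → (1,2) → (1,1).
Since 7 matches the lower bound, it is optimal.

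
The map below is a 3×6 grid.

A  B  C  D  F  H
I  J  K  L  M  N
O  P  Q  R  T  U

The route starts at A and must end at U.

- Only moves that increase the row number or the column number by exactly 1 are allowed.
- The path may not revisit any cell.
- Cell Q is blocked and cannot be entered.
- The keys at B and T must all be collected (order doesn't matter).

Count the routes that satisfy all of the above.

A right/down-only route from A to U makes exactly 2 down-moves and 5 right-moves in some order.
With no other constraints that would be C(7,2) = 21 routes.
A monotone route can only reach the required cells in the order B, T, so split there and multiply the segment counts (each segment already excludes blocked cells): A→B: 1; B→T: 7; T→U: 1; product = 7.
That gives 7 routes.

7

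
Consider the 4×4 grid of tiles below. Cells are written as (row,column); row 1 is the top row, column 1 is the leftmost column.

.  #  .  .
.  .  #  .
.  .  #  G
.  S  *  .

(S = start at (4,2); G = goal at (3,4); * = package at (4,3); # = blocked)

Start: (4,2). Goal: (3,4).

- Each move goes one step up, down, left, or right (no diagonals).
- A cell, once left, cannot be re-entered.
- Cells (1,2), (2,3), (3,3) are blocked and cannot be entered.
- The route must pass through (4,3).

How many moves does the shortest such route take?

3

Any route passes through (4,3) somewhere between (4,2) and (3,4). Summing Manhattan distances along the two legs ((4,2) → (4,3) → (3,4)) gives a lower bound of 1 + 2 = 3 moves.
A route of 3 moves achieves this: (4,2) → (4,3) → (4,4) → (3,4).
Since 3 matches the lower bound, it is optimal.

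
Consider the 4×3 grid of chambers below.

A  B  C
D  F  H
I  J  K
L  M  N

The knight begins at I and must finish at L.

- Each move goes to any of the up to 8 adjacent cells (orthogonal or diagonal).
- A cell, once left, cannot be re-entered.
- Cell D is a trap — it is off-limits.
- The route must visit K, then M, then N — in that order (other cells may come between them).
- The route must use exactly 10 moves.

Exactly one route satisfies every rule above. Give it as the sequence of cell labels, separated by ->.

The waypoints must appear in the order K, M, N, with no cell reused.
Route from I: up-right 1 to F, up-left 1 to A, right 2 to C, down 2 to K, down-left 1 to M, right 1 to N, up-left 1 to J, down-left 1 to L — 10 moves in all.
Check: order respected (K at step 6, M at step 7, N at step 8); 10 moves as required.

I -> F -> A -> B -> C -> H -> K -> M -> N -> J -> L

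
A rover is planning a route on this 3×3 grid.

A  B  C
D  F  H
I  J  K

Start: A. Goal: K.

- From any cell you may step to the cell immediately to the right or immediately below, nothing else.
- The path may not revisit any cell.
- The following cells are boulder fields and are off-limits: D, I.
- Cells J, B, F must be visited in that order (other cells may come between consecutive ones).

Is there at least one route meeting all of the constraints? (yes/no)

B lies above J, so going from J to B would need an upward move — but moves only go right/down, so J cannot be visited before B.

no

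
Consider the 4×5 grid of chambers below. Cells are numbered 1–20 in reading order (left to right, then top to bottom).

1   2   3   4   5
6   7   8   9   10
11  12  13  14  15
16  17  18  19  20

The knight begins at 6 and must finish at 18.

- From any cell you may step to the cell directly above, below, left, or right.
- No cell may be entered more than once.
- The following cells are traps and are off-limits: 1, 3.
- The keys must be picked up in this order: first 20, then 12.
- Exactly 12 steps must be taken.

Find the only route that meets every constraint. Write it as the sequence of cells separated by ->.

The waypoints must appear in the order 20, 12, with no cell reused.
Route from 6: 4× right (reaching 10), 2× down (reaching 20), left to 19, up to 14, 2× left (reaching 12), down to 17, right to 18 — 12 moves in all.
Check: order respected (20 at step 6, 12 at step 10); 12 moves as required.

6 -> 7 -> 8 -> 9 -> 10 -> 15 -> 20 -> 19 -> 14 -> 13 -> 12 -> 17 -> 18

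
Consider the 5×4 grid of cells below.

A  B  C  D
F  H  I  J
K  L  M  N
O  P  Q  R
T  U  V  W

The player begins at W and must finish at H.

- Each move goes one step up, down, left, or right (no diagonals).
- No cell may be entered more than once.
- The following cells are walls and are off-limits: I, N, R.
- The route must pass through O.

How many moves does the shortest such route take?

7

Any route passes through O somewhere between W and H. Summing Manhattan distances along the two legs (W → O → H) gives a lower bound of 4 + 3 = 7 moves.
A route of 7 moves achieves this: W → V → Q → P → O → K → F → H.
Since 7 matches the lower bound, it is optimal.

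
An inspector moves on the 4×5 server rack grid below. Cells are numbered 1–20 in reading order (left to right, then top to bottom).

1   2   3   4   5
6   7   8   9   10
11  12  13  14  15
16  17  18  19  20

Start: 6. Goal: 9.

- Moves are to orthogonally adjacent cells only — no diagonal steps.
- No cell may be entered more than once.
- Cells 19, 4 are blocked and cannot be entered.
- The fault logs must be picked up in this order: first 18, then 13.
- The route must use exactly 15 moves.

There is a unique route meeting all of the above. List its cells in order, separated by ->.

The waypoints must appear in the order 18, 13, with no cell reused.
Route from 6: up 1 to 1, right 2 to 3, down 1 to 8, left 1 to 7, down 1 to 12, left 1 to 11, down 1 to 16, right 2 to 18, up 1 to 13, right 2 to 15, up 1 to 10, left 1 to 9 — 15 moves in all.
Check: order respected (18 at step 10, 13 at step 11); 15 moves as required.

6 -> 1 -> 2 -> 3 -> 8 -> 7 -> 12 -> 11 -> 16 -> 17 -> 18 -> 13 -> 14 -> 15 -> 10 -> 9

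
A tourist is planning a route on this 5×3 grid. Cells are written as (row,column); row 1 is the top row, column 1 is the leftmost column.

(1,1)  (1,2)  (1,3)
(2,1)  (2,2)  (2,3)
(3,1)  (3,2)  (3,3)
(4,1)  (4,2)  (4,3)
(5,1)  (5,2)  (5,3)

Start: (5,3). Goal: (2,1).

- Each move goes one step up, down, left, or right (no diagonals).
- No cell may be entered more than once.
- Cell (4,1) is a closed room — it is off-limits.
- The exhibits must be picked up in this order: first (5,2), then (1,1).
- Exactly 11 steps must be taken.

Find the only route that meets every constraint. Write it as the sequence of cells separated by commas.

The waypoints must appear in the order (5,2), (1,1), with no cell reused.
Route from (5,3): left 1 to (5,2), up 1 to (4,2), right 1 to (4,3), up 1 to (3,3), left 1 to (3,2), up 1 to (2,2), right 1 to (2,3), up 1 to (1,3), left 2 to (1,1), down 1 to (2,1) — 11 moves in all.
Check: order respected ((5,2) at step 1, (1,1) at step 10); 11 moves as required.

(5,3), (5,2), (4,2), (4,3), (3,3), (3,2), (2,2), (2,3), (1,3), (1,2), (1,1), (2,1)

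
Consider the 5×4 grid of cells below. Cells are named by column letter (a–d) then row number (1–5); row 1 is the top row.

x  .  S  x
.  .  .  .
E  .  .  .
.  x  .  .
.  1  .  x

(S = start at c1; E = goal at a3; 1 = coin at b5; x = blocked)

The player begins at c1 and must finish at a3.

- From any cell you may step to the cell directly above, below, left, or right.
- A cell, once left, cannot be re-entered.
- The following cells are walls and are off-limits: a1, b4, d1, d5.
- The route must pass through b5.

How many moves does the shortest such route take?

Any route passes through b5 somewhere between c1 and a3. Summing Manhattan distances along the two legs (c1 → b5 → a3) gives a lower bound of 5 + 3 = 8 moves.
A route of 8 moves achieves this: c1 → c2 → c3 → c4 → c5 → b5 → a5 → a4 → a3.
Since 8 matches the lower bound, it is optimal.

8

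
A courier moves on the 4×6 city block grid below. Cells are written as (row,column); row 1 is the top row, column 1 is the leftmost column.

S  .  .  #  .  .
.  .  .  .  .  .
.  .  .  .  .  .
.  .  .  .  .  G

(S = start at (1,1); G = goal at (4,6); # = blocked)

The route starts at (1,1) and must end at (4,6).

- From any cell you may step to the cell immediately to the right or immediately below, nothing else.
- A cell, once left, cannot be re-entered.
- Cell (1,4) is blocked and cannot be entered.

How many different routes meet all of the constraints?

A right/down-only route from (1,1) to (4,6) makes exactly 3 down-moves and 5 right-moves in some order.
With no other constraints that would be C(8,3) = 56 routes.
Subtract routes through each blocked cell (inclusion–exclusion for overlaps): − through (1,4): 10 → 46.
That gives 46 routes.

46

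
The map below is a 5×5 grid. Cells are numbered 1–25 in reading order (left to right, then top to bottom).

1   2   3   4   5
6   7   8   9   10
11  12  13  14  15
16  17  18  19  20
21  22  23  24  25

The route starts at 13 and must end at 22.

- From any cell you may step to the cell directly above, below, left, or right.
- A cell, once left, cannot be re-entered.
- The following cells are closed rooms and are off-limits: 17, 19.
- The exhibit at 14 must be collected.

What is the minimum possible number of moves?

7

Any route passes through 14 somewhere between 13 and 22. Summing Manhattan distances along the two legs (13 → 14 → 22) gives a lower bound of 1 + 4 = 5 moves.
The shortest route satisfying every rule uses 7 moves: 13 → 14 → 15 → 20 → 25 → 24 → 23 → 22.
The no-revisit rule (legs can't share cells) pushes the minimum above the 5-move bound; an exhaustive check rules out every length from 5 to 6, leaving 7 as the minimum.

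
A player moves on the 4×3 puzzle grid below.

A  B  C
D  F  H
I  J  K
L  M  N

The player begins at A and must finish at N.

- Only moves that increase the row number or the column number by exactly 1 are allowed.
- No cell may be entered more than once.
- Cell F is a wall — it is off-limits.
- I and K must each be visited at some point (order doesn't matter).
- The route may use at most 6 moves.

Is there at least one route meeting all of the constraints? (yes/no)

One route that works: A → D → I → J → K → N.

yes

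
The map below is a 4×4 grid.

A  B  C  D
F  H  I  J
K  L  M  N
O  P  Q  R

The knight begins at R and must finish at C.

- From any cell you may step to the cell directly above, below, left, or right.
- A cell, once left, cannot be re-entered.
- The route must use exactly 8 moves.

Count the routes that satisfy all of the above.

32

Need simple routes of exactly 8 moves from R to C (Manhattan distance 4, so 2 moves are spent on a detour and 2 undoing it).
Branch systematically from the start, pruning whenever the remaining move budget drops below the Manhattan distance to C or differs from it in parity. Grouping the completions by first move — via N: 10; via Q: 22 — and summing: 10 + 22 = 32.
That gives 32 routes.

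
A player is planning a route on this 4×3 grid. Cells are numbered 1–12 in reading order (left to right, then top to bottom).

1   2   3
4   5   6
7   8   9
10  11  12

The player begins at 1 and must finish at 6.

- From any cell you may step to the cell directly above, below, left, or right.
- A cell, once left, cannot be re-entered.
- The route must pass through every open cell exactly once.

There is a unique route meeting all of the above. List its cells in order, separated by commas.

1, 4, 7, 10, 11, 12, 9, 8, 5, 2, 3, 6

Need to visit all 12 open cells exactly once, starting at 1 and ending at 6.
Route from 1: down 3 to 10, right 2 to 12, up 1 to 9, left 1 to 8, up 2 to 2, right 1 to 3, down 1 to 6 — 11 moves in all.
Check: all 12 open cells covered.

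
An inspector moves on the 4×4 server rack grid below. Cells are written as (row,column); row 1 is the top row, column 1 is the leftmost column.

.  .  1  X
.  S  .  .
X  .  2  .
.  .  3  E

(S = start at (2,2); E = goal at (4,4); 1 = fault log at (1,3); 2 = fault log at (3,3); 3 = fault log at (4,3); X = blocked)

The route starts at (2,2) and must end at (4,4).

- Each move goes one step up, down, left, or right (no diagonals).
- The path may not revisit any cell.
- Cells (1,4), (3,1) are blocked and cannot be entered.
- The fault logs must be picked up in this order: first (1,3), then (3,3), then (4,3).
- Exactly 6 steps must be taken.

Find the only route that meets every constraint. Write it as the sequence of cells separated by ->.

(2,2) -> (1,2) -> (1,3) -> (2,3) -> (3,3) -> (4,3) -> (4,4)

The waypoints must appear in the order (1,3), (3,3), (4,3), with no cell reused.
Route from (2,2): up to (1,2), right to (1,3), 3× down (reaching (4,3)), right to (4,4) — 6 moves in all.
Check: order respected (1 at step 2, 2 at step 4, 3 at step 5); 6 moves as required.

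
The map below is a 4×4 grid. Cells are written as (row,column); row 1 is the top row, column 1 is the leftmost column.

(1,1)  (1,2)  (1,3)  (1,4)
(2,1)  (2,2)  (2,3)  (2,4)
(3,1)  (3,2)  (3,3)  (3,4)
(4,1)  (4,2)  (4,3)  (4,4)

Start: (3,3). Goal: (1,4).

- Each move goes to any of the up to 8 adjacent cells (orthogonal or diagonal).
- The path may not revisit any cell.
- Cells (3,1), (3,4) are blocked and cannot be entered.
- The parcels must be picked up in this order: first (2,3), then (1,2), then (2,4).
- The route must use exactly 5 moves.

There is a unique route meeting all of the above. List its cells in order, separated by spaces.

(3,3) (2,3) (1,2) (1,3) (2,4) (1,4)

The waypoints must appear in the order (2,3), (1,2), (2,4), with no cell reused.
Route from (3,3): up 1 to (2,3), up-left 1 to (1,2), right 1 to (1,3), down-right 1 to (2,4), up 1 to (1,4) — 5 moves in all.
Check: order respected ((2,3) at step 1, (1,2) at step 2, (2,4) at step 4); 5 moves as required.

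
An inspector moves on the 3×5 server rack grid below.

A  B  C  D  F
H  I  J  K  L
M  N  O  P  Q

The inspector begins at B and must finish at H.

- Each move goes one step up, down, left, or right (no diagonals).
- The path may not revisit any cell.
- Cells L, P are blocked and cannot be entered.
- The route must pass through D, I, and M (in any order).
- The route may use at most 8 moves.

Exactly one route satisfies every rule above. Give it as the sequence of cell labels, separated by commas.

B, C, D, K, J, I, N, M, H

The budget equals the shortest possible length, so every move has to be on a shortest route through the required cells.
Route from B: 2× right (reaching D), down to K, 2× left (reaching I), down to N, left to M, up to H — 8 moves in all.
Check: all required cells visited; 8 ≤ 8 moves.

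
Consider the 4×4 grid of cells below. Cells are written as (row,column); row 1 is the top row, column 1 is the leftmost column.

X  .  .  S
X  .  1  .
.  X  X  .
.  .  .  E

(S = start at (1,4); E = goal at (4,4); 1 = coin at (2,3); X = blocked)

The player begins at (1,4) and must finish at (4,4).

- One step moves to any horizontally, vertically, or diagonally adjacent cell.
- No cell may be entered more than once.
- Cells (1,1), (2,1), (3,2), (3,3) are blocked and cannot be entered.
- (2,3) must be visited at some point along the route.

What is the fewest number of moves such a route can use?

Any route passes through (2,3) somewhere between (1,4) and (4,4). Summing Chebyshev distances along the two legs ((1,4) → (2,3) → (4,4)) gives a lower bound of 1 + 2 = 3 moves.
A route of 3 moves achieves this: (1,4) → (2,3) → (3,4) → (4,4).
Since 3 matches the lower bound, it is optimal.

3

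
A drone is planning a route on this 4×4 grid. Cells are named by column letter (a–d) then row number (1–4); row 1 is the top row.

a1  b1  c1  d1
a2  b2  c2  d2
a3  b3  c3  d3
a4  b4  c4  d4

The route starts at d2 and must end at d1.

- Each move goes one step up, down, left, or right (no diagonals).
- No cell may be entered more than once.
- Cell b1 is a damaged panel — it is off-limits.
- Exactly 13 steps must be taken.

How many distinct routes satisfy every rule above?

2

Need simple routes of exactly 13 moves from d2 to d1 (Manhattan distance 1, so 6 moves are spent on a detour and 6 undoing it).
Enumerating: d2 d3 d4 c4 c3 b3 b4 a4 a3 a2 b2 c2 c1 d1 | d2 d3 d4 c4 b4 a4 a3 a2 b2 b3 c3 c2 c1 d1.
That gives 2 routes.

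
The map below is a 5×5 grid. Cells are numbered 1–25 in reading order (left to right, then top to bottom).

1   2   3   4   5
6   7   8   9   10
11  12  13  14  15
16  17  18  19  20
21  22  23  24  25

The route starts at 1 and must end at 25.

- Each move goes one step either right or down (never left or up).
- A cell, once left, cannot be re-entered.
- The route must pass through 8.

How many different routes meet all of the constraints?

30

A right/down-only route from 1 to 25 makes exactly 4 down-moves and 4 right-moves in some order.
With no other constraints that would be C(8,4) = 70 routes.
Split at 8 and multiply the segment counts: 1→8: 3; 8→25: 10; product = 30.
That gives 30 routes.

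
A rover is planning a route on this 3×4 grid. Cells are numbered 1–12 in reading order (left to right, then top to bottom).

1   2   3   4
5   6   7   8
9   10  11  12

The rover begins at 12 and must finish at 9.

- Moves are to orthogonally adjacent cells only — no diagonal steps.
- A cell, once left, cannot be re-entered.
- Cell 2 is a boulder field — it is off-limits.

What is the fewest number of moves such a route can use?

The Manhattan distance from 12 to 9 is |3−3| + |4−1| = 3, so at least 3 moves are needed.
A route of 3 moves achieves this: 12 → 11 → 10 → 9.
Since 3 matches the lower bound, it is optimal.

3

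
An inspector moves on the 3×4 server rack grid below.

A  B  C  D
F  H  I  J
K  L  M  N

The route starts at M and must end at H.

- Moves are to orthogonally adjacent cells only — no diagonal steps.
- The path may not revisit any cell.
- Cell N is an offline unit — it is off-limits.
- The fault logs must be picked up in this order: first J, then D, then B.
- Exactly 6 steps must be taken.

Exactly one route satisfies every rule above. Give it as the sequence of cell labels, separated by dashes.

The waypoints must appear in the order J, D, B, with no cell reused.
Route from M: up to I, right to J, up to D, 2× left (reaching B), down to H — 6 moves in all.
Check: order respected (J at step 2, D at step 3, B at step 5); 6 moves as required.

M - I - J - D - C - B - H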